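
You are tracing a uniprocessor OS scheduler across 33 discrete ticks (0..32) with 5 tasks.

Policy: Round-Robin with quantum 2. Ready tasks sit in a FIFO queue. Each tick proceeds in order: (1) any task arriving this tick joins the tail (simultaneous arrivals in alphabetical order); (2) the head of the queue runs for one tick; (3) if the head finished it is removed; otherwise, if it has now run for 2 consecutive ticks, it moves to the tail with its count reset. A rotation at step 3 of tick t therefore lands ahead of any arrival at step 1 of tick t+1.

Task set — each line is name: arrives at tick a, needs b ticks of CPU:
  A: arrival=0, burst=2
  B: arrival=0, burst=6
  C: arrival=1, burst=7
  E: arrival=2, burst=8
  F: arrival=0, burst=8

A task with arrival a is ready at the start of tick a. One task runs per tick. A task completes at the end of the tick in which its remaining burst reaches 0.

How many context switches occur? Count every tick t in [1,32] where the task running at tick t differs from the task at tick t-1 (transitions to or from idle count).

t=0: queue=[A,B,F] q_used=0 → run A
t=1: queue=[A,B,F,C] q_used=1 → run A
t=2: queue=[B,F,C,E] q_used=0 → run B
t=3: queue=[B,F,C,E] q_used=1 → run B
t=4: queue=[F,C,E,B] q_used=0 → run F
t=5: queue=[F,C,E,B] q_used=1 → run F
t=6: queue=[C,E,B,F] q_used=0 → run C
t=7: queue=[C,E,B,F] q_used=1 → run C
t=8: queue=[E,B,F,C] q_used=0 → run E
t=9: queue=[E,B,F,C] q_used=1 → run E
t=10: queue=[B,F,C,E] q_used=0 → run B
t=11: queue=[B,F,C,E] q_used=1 → run B
t=12: queue=[F,C,E,B] q_used=0 → run F
t=13: queue=[F,C,E,B] q_used=1 → run F
t=14: queue=[C,E,B,F] q_used=0 → run C
t=15: queue=[C,E,B,F] q_used=1 → run C
t=16: queue=[E,B,F,C] q_used=0 → run E
t=17: queue=[E,B,F,C] q_used=1 → run E
t=18: queue=[B,F,C,E] q_used=0 → run B
t=19: queue=[B,F,C,E] q_used=1 → run B
t=20: queue=[F,C,E] q_used=0 → run F
t=21: queue=[F,C,E] q_used=1 → run F
t=22: queue=[C,E,F] q_used=0 → run C
t=23: queue=[C,E,F] q_used=1 → run C
t=24: queue=[E,F,C] q_used=0 → run E
t=25: queue=[E,F,C] q_used=1 → run E
t=26: queue=[F,C,E] q_used=0 → run F
t=27: queue=[F,C,E] q_used=1 → run F
t=28: queue=[C,E] q_used=0 → run C
t=29: queue=[E] q_used=0 → run E
t=30: queue=[E] q_used=1 → run E
t=31: (idle)
t=32: (idle)

context switches = 16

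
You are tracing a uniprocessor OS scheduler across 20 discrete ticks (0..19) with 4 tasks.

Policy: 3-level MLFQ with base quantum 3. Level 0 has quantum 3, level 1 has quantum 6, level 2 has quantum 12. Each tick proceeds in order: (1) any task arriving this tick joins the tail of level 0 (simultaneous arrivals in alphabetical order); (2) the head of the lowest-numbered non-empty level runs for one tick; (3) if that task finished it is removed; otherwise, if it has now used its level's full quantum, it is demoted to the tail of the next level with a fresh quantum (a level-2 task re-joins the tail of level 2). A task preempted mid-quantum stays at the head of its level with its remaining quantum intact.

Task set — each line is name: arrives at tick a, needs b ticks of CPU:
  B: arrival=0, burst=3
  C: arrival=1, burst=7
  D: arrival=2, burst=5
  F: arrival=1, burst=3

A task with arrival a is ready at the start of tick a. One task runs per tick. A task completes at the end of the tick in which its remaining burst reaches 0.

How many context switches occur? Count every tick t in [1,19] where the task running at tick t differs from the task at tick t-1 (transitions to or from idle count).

t=0: L0/L1/L2 = B/-/- → run B
t=1: L0/L1/L2 = BCF/-/- → run B
t=2: L0/L1/L2 = BCFD/-/- → run B
t=3: L0/L1/L2 = CFD/-/- → run C
t=4: L0/L1/L2 = CFD/-/- → run C
t=5: L0/L1/L2 = CFD/-/- → run C
t=6: L0/L1/L2 = FD/C/- → run F
t=7: L0/L1/L2 = FD/C/- → run F
t=8: L0/L1/L2 = FD/C/- → run F
t=9: L0/L1/L2 = D/C/- → run D
t=10: L0/L1/L2 = D/C/- → run D
t=11: L0/L1/L2 = D/C/- → run D
t=12: L0/L1/L2 = -/CD/- → run C
t=13: L0/L1/L2 = -/CD/- → run C
t=14: L0/L1/L2 = -/CD/- → run C
t=15: L0/L1/L2 = -/CD/- → run C
t=16: L0/L1/L2 = -/D/- → run D
t=17: L0/L1/L2 = -/D/- → run D
t=18: (idle)
t=19: (idle)

context switches = 6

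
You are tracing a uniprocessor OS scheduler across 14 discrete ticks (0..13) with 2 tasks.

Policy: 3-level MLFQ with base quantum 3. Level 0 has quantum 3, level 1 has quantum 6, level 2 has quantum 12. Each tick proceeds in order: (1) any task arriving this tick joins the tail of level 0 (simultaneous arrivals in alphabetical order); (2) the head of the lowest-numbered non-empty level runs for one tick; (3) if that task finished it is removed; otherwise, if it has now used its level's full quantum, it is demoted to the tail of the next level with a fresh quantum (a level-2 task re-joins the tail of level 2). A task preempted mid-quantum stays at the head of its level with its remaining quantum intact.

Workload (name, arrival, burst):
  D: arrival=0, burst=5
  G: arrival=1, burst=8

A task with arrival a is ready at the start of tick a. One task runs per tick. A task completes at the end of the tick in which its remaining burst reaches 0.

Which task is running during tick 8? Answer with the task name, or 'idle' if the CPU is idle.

t=0: L0/L1/L2 = D/-/- → run D
t=1: L0/L1/L2 = DG/-/- → run D
t=2: L0/L1/L2 = DG/-/- → run D
t=3: L0/L1/L2 = G/D/- → run G
t=4: L0/L1/L2 = G/D/- → run G
t=5: L0/L1/L2 = G/D/- → run G
t=6: L0/L1/L2 = -/DG/- → run D
t=7: L0/L1/L2 = -/DG/- → run D
t=8: L0/L1/L2 = -/G/- → run G
t=9: L0/L1/L2 = -/G/- → run G
t=10: L0/L1/L2 = -/G/- → run G
t=11: L0/L1/L2 = -/G/- → run G
t=12: L0/L1/L2 = -/G/- → run G
t=13: (idle)

running at tick 8 = G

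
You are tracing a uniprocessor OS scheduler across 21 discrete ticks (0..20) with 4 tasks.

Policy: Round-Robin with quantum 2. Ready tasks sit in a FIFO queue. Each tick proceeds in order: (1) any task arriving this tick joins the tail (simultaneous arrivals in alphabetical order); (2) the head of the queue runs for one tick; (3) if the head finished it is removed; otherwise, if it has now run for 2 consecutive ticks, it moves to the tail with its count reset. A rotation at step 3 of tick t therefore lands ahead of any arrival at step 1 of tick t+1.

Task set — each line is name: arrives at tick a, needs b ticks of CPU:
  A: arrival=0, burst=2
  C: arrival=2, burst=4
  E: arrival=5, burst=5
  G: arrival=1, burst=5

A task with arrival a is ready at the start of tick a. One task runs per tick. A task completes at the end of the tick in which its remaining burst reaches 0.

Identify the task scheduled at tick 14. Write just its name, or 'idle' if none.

running at tick 14 = E

t=0: queue=[A] q_used=0 → run A
t=1: queue=[A,G] q_used=1 → run A
t=2: queue=[G,C] q_used=0 → run G
t=3: queue=[G,C] q_used=1 → run G
t=4: queue=[C,G] q_used=0 → run C
t=5: queue=[C,G,E] q_used=1 → run C
t=6: queue=[G,E,C] q_used=0 → run G
t=7: queue=[G,E,C] q_used=1 → run G
t=8: queue=[E,C,G] q_used=0 → run E
t=9: queue=[E,C,G] q_used=1 → run E
t=10: queue=[C,G,E] q_used=0 → run C
t=11: queue=[C,G,E] q_used=1 → run C
t=12: queue=[G,E] q_used=0 → run G
t=13: queue=[E] q_used=0 → run E
t=14: queue=[E] q_used=1 → run E
t=15: queue=[E] q_used=0 → run E
t=16: (idle)
t=17: (idle)
t=18: (idle)
t=19: (idle)
t=20: (idle)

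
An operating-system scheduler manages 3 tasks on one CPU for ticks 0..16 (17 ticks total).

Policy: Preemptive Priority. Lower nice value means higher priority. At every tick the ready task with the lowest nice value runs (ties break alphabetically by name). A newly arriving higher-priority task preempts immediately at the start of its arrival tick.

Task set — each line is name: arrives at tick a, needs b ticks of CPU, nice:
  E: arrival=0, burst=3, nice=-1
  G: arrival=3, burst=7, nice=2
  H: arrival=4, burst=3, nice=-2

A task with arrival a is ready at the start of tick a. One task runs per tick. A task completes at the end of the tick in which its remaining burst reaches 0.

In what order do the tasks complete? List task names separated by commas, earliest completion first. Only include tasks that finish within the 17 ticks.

completion order = E, H, G

t=0: ready={E} → run E
t=1: ready={E} → run E
t=2: ready={E} → run E
t=3: ready={G} → run G
t=4: ready={G,H} → run H
t=5: ready={G,H} → run H
t=6: ready={G,H} → run H
t=7: ready={G} → run G
t=8: ready={G} → run G
t=9: ready={G} → run G
t=10: ready={G} → run G
t=11: ready={G} → run G
t=12: ready={G} → run G
t=13: (idle)
t=14: (idle)
t=15: (idle)
t=16: (idle)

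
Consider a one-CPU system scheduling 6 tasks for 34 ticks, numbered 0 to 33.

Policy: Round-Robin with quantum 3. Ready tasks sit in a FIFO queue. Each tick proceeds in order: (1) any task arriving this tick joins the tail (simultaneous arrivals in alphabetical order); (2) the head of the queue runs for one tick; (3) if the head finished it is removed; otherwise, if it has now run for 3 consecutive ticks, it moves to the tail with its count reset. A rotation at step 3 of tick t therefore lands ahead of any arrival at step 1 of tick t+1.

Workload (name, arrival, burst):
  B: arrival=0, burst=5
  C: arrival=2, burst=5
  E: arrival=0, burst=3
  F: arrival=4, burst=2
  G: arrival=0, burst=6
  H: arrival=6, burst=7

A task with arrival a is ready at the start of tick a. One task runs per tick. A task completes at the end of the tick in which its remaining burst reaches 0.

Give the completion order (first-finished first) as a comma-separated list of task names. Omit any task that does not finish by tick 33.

completion order = E, B, F, G, C, H

t=0: queue=[B,E,G] q_used=0 → run B
t=1: queue=[B,E,G] q_used=1 → run B
t=2: queue=[B,E,G,C] q_used=2 → run B
t=3: queue=[E,G,C,B] q_used=0 → run E
t=4: queue=[E,G,C,B,F] q_used=1 → run E
t=5: queue=[E,G,C,B,F] q_used=2 → run E
t=6: queue=[G,C,B,F,H] q_used=0 → run G
t=7: queue=[G,C,B,F,H] q_used=1 → run G
t=8: queue=[G,C,B,F,H] q_used=2 → run G
t=9: queue=[C,B,F,H,G] q_used=0 → run C
t=10: queue=[C,B,F,H,G] q_used=1 → run C
t=11: queue=[C,B,F,H,G] q_used=2 → run C
t=12: queue=[B,F,H,G,C] q_used=0 → run B
t=13: queue=[B,F,H,G,C] q_used=1 → run B
t=14: queue=[F,H,G,C] q_used=0 → run F
t=15: queue=[F,H,G,C] q_used=1 → run F
t=16: queue=[H,G,C] q_used=0 → run H
t=17: queue=[H,G,C] q_used=1 → run H
t=18: queue=[H,G,C] q_used=2 → run H
t=19: queue=[G,C,H] q_used=0 → run G
t=20: queue=[G,C,H] q_used=1 → run G
t=21: queue=[G,C,H] q_used=2 → run G
t=22: queue=[C,H] q_used=0 → run C
t=23: queue=[C,H] q_used=1 → run C
t=24: queue=[H] q_used=0 → run H
t=25: queue=[H] q_used=1 → run H
t=26: queue=[H] q_used=2 → run H
t=27: queue=[H] q_used=0 → run H
t=28: (idle)
t=29: (idle)
t=30: (idle)
t=31: (idle)
t=32: (idle)
t=33: (idle)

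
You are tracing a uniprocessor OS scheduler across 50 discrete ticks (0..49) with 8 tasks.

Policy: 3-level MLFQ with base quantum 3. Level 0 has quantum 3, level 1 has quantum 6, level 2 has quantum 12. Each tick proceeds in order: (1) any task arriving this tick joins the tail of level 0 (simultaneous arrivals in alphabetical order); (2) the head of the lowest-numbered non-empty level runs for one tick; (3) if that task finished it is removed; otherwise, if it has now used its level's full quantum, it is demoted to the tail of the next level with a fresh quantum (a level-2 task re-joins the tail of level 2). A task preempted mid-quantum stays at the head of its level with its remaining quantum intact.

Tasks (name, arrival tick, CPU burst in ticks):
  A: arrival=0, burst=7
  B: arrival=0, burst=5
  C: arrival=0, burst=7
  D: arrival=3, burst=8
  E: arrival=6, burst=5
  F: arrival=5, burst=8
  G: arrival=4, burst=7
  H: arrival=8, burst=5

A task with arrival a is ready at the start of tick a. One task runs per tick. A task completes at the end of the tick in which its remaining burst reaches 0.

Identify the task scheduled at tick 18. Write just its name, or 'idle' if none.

t=0: L0/L1/L2 = ABC/-/- → run A
t=1: L0/L1/L2 = ABC/-/- → run A
t=2: L0/L1/L2 = ABC/-/- → run A
t=3: L0/L1/L2 = BCD/A/- → run B
t=4: L0/L1/L2 = BCDG/A/- → run B
t=5: L0/L1/L2 = BCDGF/A/- → run B
t=6: L0/L1/L2 = CDGFE/AB/- → run C
t=7: L0/L1/L2 = CDGFE/AB/- → run C
t=8: L0/L1/L2 = CDGFEH/AB/- → run C
t=9: L0/L1/L2 = DGFEH/ABC/- → run D
t=10: L0/L1/L2 = DGFEH/ABC/- → run D
t=11: L0/L1/L2 = DGFEH/ABC/- → run D
t=12: L0/L1/L2 = GFEH/ABCD/- → run G
t=13: L0/L1/L2 = GFEH/ABCD/- → run G
t=14: L0/L1/L2 = GFEH/ABCD/- → run G
t=15: L0/L1/L2 = FEH/ABCDG/- → run F
t=16: L0/L1/L2 = FEH/ABCDG/- → run F
t=17: L0/L1/L2 = FEH/ABCDG/- → run F
t=18: L0/L1/L2 = EH/ABCDGF/- → run E
t=19: L0/L1/L2 = EH/ABCDGF/- → run E
t=20: L0/L1/L2 = EH/ABCDGF/- → run E
t=21: L0/L1/L2 = H/ABCDGFE/- → run H
t=22: L0/L1/L2 = H/ABCDGFE/- → run H
t=23: L0/L1/L2 = H/ABCDGFE/- → run H
t=24: L0/L1/L2 = -/ABCDGFEH/- → run A
t=25: L0/L1/L2 = -/ABCDGFEH/- → run A
t=26: L0/L1/L2 = -/ABCDGFEH/- → run A
t=27: L0/L1/L2 = -/ABCDGFEH/- → run A
t=28: L0/L1/L2 = -/BCDGFEH/- → run B
t=29: L0/L1/L2 = -/BCDGFEH/- → run B
t=30: L0/L1/L2 = -/CDGFEH/- → run C
t=31: L0/L1/L2 = -/CDGFEH/- → run C
t=32: L0/L1/L2 = -/CDGFEH/- → run C
t=33: L0/L1/L2 = -/CDGFEH/- → run C
t=34: L0/L1/L2 = -/DGFEH/- → run D
t=35: L0/L1/L2 = -/DGFEH/- → run D
t=36: L0/L1/L2 = -/DGFEH/- → run D
t=37: L0/L1/L2 = -/DGFEH/- → run D
t=38: L0/L1/L2 = -/DGFEH/- → run D
t=39: L0/L1/L2 = -/GFEH/- → run G
t=40: L0/L1/L2 = -/GFEH/- → run G
t=41: L0/L1/L2 = -/GFEH/- → run G
t=42: L0/L1/L2 = -/GFEH/- → run G
t=43: L0/L1/L2 = -/FEH/- → run F
t=44: L0/L1/L2 = -/FEH/- → run F
t=45: L0/L1/L2 = -/FEH/- → run F
t=46: L0/L1/L2 = -/FEH/- → run F
t=47: L0/L1/L2 = -/FEH/- → run F
t=48: L0/L1/L2 = -/EH/- → run E
t=49: L0/L1/L2 = -/EH/- → run E

running at tick 18 = E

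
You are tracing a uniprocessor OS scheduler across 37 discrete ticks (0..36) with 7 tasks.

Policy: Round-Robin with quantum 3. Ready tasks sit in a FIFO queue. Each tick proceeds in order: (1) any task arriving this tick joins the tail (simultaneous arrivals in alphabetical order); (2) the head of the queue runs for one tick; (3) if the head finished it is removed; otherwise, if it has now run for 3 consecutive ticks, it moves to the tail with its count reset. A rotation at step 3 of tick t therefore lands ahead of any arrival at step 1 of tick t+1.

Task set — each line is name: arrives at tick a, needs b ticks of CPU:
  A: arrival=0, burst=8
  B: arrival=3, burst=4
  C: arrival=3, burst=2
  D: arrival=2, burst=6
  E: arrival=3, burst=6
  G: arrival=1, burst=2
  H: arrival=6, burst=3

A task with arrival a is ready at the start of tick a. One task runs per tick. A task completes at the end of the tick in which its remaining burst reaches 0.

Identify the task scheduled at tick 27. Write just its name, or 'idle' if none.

running at tick 27 = B

t=0: queue=[A] q_used=0 → run A
t=1: queue=[A,G] q_used=1 → run A
t=2: queue=[A,G,D] q_used=2 → run A
t=3: queue=[G,D,A,B,C,E] q_used=0 → run G
t=4: queue=[G,D,A,B,C,E] q_used=1 → run G
t=5: queue=[D,A,B,C,E] q_used=0 → run D
t=6: queue=[D,A,B,C,E,H] q_used=1 → run D
t=7: queue=[D,A,B,C,E,H] q_used=2 → run D
t=8: queue=[A,B,C,E,H,D] q_used=0 → run A
t=9: queue=[A,B,C,E,H,D] q_used=1 → run A
t=10: queue=[A,B,C,E,H,D] q_used=2 → run A
t=11: queue=[B,C,E,H,D,A] q_used=0 → run B
t=12: queue=[B,C,E,H,D,A] q_used=1 → run B
t=13: queue=[B,C,E,H,D,A] q_used=2 → run B
t=14: queue=[C,E,H,D,A,B] q_used=0 → run C
t=15: queue=[C,E,H,D,A,B] q_used=1 → run C
t=16: queue=[E,H,D,A,B] q_used=0 → run E
t=17: queue=[E,H,D,A,B] q_used=1 → run E
t=18: queue=[E,H,D,A,B] q_used=2 → run E
t=19: queue=[H,D,A,B,E] q_used=0 → run H
t=20: queue=[H,D,A,B,E] q_used=1 → run H
t=21: queue=[H,D,A,B,E] q_used=2 → run H
t=22: queue=[D,A,B,E] q_used=0 → run D
t=23: queue=[D,A,B,E] q_used=1 → run D
t=24: queue=[D,A,B,E] q_used=2 → run D
t=25: queue=[A,B,E] q_used=0 → run A
t=26: queue=[A,B,E] q_used=1 → run A
t=27: queue=[B,E] q_used=0 → run B
t=28: queue=[E] q_used=0 → run E
t=29: queue=[E] q_used=1 → run E
t=30: queue=[E] q_used=2 → run E
t=31: (idle)
t=32: (idle)
t=33: (idle)
t=34: (idle)
t=35: (idle)
t=36: (idle)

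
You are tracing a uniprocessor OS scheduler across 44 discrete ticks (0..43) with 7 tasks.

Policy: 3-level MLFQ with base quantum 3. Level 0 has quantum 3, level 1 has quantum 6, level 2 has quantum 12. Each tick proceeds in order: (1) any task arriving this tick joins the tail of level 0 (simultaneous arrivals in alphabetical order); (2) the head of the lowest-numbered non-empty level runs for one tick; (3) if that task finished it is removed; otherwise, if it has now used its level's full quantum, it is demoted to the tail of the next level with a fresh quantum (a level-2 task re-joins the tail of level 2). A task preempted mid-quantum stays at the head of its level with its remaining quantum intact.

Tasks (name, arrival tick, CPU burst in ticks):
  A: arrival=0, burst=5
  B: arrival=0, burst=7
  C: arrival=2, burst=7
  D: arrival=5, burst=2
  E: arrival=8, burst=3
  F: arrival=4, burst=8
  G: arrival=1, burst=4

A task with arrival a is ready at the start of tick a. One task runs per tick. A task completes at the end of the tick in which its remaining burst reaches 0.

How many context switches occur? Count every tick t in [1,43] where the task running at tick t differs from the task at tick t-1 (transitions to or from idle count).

t=0: L0/L1/L2 = AB/-/- → run A
t=1: L0/L1/L2 = ABG/-/- → run A
t=2: L0/L1/L2 = ABGC/-/- → run A
t=3: L0/L1/L2 = BGC/A/- → run B
t=4: L0/L1/L2 = BGCF/A/- → run B
t=5: L0/L1/L2 = BGCFD/A/- → run B
t=6: L0/L1/L2 = GCFD/AB/- → run G
t=7: L0/L1/L2 = GCFD/AB/- → run G
t=8: L0/L1/L2 = GCFDE/AB/- → run G
t=9: L0/L1/L2 = CFDE/ABG/- → run C
t=10: L0/L1/L2 = CFDE/ABG/- → run C
t=11: L0/L1/L2 = CFDE/ABG/- → run C
t=12: L0/L1/L2 = FDE/ABGC/- → run F
t=13: L0/L1/L2 = FDE/ABGC/- → run F
t=14: L0/L1/L2 = FDE/ABGC/- → run F
t=15: L0/L1/L2 = DE/ABGCF/- → run D
t=16: L0/L1/L2 = DE/ABGCF/- → run D
t=17: L0/L1/L2 = E/ABGCF/- → run E
t=18: L0/L1/L2 = E/ABGCF/- → run E
t=19: L0/L1/L2 = E/ABGCF/- → run E
t=20: L0/L1/L2 = -/ABGCF/- → run A
t=21: L0/L1/L2 = -/ABGCF/- → run A
t=22: L0/L1/L2 = -/BGCF/- → run B
t=23: L0/L1/L2 = -/BGCF/- → run B
t=24: L0/L1/L2 = -/BGCF/- → run B
t=25: L0/L1/L2 = -/BGCF/- → run B
t=26: L0/L1/L2 = -/GCF/- → run G
t=27: L0/L1/L2 = -/CF/- → run C
t=28: L0/L1/L2 = -/CF/- → run C
t=29: L0/L1/L2 = -/CF/- → run C
t=30: L0/L1/L2 = -/CF/- → run C
t=31: L0/L1/L2 = -/F/- → run F
t=32: L0/L1/L2 = -/F/- → run F
t=33: L0/L1/L2 = -/F/- → run F
t=34: L0/L1/L2 = -/F/- → run F
t=35: L0/L1/L2 = -/F/- → run F
t=36: (idle)
t=37: (idle)
t=38: (idle)
t=39: (idle)
t=40: (idle)
t=41: (idle)
t=42: (idle)
t=43: (idle)

context switches = 12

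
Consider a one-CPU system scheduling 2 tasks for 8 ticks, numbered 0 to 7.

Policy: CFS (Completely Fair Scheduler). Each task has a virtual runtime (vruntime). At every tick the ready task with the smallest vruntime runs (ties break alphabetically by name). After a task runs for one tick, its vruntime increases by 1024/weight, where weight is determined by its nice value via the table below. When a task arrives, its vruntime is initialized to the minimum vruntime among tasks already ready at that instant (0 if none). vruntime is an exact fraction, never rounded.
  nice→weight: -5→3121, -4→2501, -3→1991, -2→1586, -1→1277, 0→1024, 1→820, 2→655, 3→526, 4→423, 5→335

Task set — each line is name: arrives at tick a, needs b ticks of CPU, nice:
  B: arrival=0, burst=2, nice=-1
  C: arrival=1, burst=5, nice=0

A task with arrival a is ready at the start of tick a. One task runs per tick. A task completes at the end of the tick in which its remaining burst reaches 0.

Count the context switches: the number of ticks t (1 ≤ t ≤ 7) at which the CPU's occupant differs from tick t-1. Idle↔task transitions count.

t=0: vr[B=0] → run B
t=1: vr[B=1024/1277 C=1024/1277] → run B
t=2: vr[C=1024/1277] → run C
t=3: vr[C=2301/1277] → run C
t=4: vr[C=3578/1277] → run C
t=5: vr[C=4855/1277] → run C
t=6: vr[C=6132/1277] → run C
t=7: (idle)

context switches = 2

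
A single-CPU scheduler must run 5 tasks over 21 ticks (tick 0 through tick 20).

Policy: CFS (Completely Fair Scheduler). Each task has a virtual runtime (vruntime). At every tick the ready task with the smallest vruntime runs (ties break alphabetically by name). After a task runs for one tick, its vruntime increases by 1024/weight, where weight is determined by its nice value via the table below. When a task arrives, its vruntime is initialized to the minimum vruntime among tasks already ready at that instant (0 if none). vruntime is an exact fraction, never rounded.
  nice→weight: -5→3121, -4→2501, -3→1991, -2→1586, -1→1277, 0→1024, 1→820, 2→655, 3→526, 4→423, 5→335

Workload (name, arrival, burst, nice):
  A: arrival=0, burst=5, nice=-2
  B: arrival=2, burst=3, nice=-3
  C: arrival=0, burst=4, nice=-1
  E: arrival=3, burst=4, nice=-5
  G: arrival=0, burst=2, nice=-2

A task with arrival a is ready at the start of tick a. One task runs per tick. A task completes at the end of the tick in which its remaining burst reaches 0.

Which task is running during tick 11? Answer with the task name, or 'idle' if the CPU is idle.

running at tick 11 = E

t=0: vr[A=0 C=0 G=0] → run A
t=1: vr[A=512/793 C=0 G=0] → run C
t=2: vr[A=512/793 B=0 C=1024/1277 G=0] → run B
t=3: vr[A=512/793 B=1024/1991 C=1024/1277 E=0 G=0] → run E
t=4: vr[A=512/793 B=1024/1991 C=1024/1277 E=1024/3121 G=0] → run G
t=5: vr[A=512/793 B=1024/1991 C=1024/1277 E=1024/3121 G=512/793] → run E
t=6: vr[A=512/793 B=1024/1991 C=1024/1277 E=2048/3121 G=512/793] → run B
t=7: vr[A=512/793 B=2048/1991 C=1024/1277 E=2048/3121 G=512/793] → run A
t=8: vr[A=1024/793 B=2048/1991 C=1024/1277 E=2048/3121 G=512/793] → run G
t=9: vr[A=1024/793 B=2048/1991 C=1024/1277 E=2048/3121] → run E
t=10: vr[A=1024/793 B=2048/1991 C=1024/1277 E=3072/3121] → run C
t=11: vr[A=1024/793 B=2048/1991 C=2048/1277 E=3072/3121] → run E
t=12: vr[A=1024/793 B=2048/1991 C=2048/1277] → run B
t=13: vr[A=1024/793 C=2048/1277] → run A
t=14: vr[A=1536/793 C=2048/1277] → run C
t=15: vr[A=1536/793 C=3072/1277] → run A
t=16: vr[A=2048/793 C=3072/1277] → run C
t=17: vr[A=2048/793] → run A
t=18: (idle)
t=19: (idle)
t=20: (idle)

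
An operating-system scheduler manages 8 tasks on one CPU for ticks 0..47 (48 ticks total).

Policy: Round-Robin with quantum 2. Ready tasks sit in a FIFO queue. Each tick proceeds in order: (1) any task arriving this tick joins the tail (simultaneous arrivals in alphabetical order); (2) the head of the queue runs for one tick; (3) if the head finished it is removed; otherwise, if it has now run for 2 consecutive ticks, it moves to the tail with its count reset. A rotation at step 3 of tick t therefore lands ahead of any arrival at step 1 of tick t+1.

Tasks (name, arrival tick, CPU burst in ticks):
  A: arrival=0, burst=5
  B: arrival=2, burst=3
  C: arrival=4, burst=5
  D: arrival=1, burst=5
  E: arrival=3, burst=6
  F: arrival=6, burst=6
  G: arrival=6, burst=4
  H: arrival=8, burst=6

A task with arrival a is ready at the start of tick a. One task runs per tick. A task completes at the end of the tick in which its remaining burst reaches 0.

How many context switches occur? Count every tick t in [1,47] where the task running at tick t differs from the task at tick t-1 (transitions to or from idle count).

t=0: queue=[A] q_used=0 → run A
t=1: queue=[A,D] q_used=1 → run A
t=2: queue=[D,A,B] q_used=0 → run D
t=3: queue=[D,A,B,E] q_used=1 → run D
t=4: queue=[A,B,E,D,C] q_used=0 → run A
t=5: queue=[A,B,E,D,C] q_used=1 → run A
t=6: queue=[B,E,D,C,A,F,G] q_used=0 → run B
t=7: queue=[B,E,D,C,A,F,G] q_used=1 → run B
t=8: queue=[E,D,C,A,F,G,B,H] q_used=0 → run E
t=9: queue=[E,D,C,A,F,G,B,H] q_used=1 → run E
t=10: queue=[D,C,A,F,G,B,H,E] q_used=0 → run D
t=11: queue=[D,C,A,F,G,B,H,E] q_used=1 → run D
t=12: queue=[C,A,F,G,B,H,E,D] q_used=0 → run C
t=13: queue=[C,A,F,G,B,H,E,D] q_used=1 → run C
t=14: queue=[A,F,G,B,H,E,D,C] q_used=0 → run A
t=15: queue=[F,G,B,H,E,D,C] q_used=0 → run F
t=16: queue=[F,G,B,H,E,D,C] q_used=1 → run F
t=17: queue=[G,B,H,E,D,C,F] q_used=0 → run G
t=18: queue=[G,B,H,E,D,C,F] q_used=1 → run G
t=19: queue=[B,H,E,D,C,F,G] q_used=0 → run B
t=20: queue=[H,E,D,C,F,G] q_used=0 → run H
t=21: queue=[H,E,D,C,F,G] q_used=1 → run H
t=22: queue=[E,D,C,F,G,H] q_used=0 → run E
t=23: queue=[E,D,C,F,G,H] q_used=1 → run E
t=24: queue=[D,C,F,G,H,E] q_used=0 → run D
t=25: queue=[C,F,G,H,E] q_used=0 → run C
t=26: queue=[C,F,G,H,E] q_used=1 → run C
t=27: queue=[F,G,H,E,C] q_used=0 → run F
t=28: queue=[F,G,H,E,C] q_used=1 → run F
t=29: queue=[G,H,E,C,F] q_used=0 → run G
t=30: queue=[G,H,E,C,F] q_used=1 → run G
t=31: queue=[H,E,C,F] q_used=0 → run H
t=32: queue=[H,E,C,F] q_used=1 → run H
t=33: queue=[E,C,F,H] q_used=0 → run E
t=34: queue=[E,C,F,H] q_used=1 → run E
t=35: queue=[C,F,H] q_used=0 → run C
t=36: queue=[F,H] q_used=0 → run F
t=37: queue=[F,H] q_used=1 → run F
t=38: queue=[H] q_used=0 → run H
t=39: queue=[H] q_used=1 → run H
t=40: (idle)
t=41: (idle)
t=42: (idle)
t=43: (idle)
t=44: (idle)
t=45: (idle)
t=46: (idle)
t=47: (idle)

context switches = 22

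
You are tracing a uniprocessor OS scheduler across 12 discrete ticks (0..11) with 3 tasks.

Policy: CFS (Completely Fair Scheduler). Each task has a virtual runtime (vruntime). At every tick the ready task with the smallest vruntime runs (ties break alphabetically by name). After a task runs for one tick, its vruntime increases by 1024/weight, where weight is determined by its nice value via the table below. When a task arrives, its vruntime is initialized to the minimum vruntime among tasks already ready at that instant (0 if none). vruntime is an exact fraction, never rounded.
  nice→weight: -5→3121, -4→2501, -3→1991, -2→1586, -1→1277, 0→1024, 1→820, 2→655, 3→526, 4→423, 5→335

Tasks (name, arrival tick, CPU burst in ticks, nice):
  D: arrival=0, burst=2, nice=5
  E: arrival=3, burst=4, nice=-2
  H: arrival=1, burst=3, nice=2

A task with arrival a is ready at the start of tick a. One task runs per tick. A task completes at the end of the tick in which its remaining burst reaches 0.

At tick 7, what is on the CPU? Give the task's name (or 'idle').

t=0: vr[D=0] → run D
t=1: vr[D=1024/335 H=1024/335] → run D
t=2: vr[H=1024/335] → run H
t=3: vr[E=202752/43885 H=202752/43885] → run E
t=4: vr[E=183251456/34800805 H=202752/43885] → run H
t=5: vr[E=183251456/34800805 H=54272/8777] → run E
t=6: vr[E=205720576/34800805 H=54272/8777] → run E
t=7: vr[E=228189696/34800805 H=54272/8777] → run H
t=8: vr[E=228189696/34800805] → run E
t=9: (idle)
t=10: (idle)
t=11: (idle)

running at tick 7 = H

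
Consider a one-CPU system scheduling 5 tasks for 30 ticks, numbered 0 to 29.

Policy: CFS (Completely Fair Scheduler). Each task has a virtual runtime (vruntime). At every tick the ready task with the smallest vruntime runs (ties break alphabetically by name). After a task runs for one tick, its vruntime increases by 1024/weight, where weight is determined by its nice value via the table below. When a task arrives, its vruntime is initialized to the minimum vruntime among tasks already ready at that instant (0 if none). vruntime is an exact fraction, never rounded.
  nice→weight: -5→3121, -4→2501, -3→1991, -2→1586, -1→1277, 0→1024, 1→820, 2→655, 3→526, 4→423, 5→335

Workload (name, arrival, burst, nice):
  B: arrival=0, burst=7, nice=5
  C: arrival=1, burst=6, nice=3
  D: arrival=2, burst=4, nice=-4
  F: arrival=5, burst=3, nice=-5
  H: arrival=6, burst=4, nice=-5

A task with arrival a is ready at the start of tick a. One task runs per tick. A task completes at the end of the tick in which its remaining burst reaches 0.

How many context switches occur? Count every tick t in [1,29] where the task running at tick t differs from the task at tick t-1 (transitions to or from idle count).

context switches = 18

t=0: vr[B=0] → run B
t=1: vr[B=1024/335 C=1024/335] → run B
t=2: vr[B=2048/335 C=1024/335 D=1024/335] → run C
t=3: vr[B=2048/335 C=440832/88105 D=1024/335] → run D
t=4: vr[B=2048/335 C=440832/88105 D=2904064/837835] → run D
t=5: vr[B=2048/335 C=440832/88105 D=3247104/837835 F=3247104/837835] → run D
t=6: vr[B=2048/335 C=440832/88105 D=3590144/837835 F=3247104/837835 H=3247104/837835] → run F
t=7: vr[B=2048/335 C=440832/88105 D=3590144/837835 F=10992154624/2614883035 H=3247104/837835] → run H
t=8: vr[B=2048/335 C=440832/88105 D=3590144/837835 F=10992154624/2614883035 H=10992154624/2614883035] → run F
t=9: vr[B=2048/335 C=440832/88105 D=3590144/837835 F=11850097664/2614883035 H=10992154624/2614883035] → run H
t=10: vr[B=2048/335 C=440832/88105 D=3590144/837835 F=11850097664/2614883035 H=11850097664/2614883035] → run D
t=11: vr[B=2048/335 C=440832/88105 F=11850097664/2614883035 H=11850097664/2614883035] → run F
t=12: vr[B=2048/335 C=440832/88105 H=11850097664/2614883035] → run H
t=13: vr[B=2048/335 C=440832/88105 H=12708040704/2614883035] → run H
t=14: vr[B=2048/335 C=440832/88105] → run C
t=15: vr[B=2048/335 C=612352/88105] → run B
t=16: vr[B=3072/335 C=612352/88105] → run C
t=17: vr[B=3072/335 C=783872/88105] → run C
t=18: vr[B=3072/335 C=955392/88105] → run B
t=19: vr[B=4096/335 C=955392/88105] → run C
t=20: vr[B=4096/335 C=1126912/88105] → run B
t=21: vr[B=1024/67 C=1126912/88105] → run C
t=22: vr[B=1024/67] → run B
t=23: vr[B=6144/335] → run B
t=24: (idle)
t=25: (idle)
t=26: (idle)
t=27: (idle)
t=28: (idle)
t=29: (idle)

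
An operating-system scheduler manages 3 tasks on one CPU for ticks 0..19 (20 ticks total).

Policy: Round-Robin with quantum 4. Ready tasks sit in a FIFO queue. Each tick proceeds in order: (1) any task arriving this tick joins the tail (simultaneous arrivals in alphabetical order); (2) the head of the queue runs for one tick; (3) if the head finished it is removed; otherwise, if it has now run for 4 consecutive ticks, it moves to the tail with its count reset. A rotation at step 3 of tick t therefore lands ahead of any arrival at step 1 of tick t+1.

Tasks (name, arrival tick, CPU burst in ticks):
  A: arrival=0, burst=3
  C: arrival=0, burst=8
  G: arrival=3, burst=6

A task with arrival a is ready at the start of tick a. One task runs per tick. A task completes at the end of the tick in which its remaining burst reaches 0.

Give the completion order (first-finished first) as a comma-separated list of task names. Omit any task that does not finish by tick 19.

t=0: queue=[A,C] q_used=0 → run A
t=1: queue=[A,C] q_used=1 → run A
t=2: queue=[A,C] q_used=2 → run A
t=3: queue=[C,G] q_used=0 → run C
t=4: queue=[C,G] q_used=1 → run C
t=5: queue=[C,G] q_used=2 → run C
t=6: queue=[C,G] q_used=3 → run C
t=7: queue=[G,C] q_used=0 → run G
t=8: queue=[G,C] q_used=1 → run G
t=9: queue=[G,C] q_used=2 → run G
t=10: queue=[G,C] q_used=3 → run G
t=11: queue=[C,G] q_used=0 → run C
t=12: queue=[C,G] q_used=1 → run C
t=13: queue=[C,G] q_used=2 → run C
t=14: queue=[C,G] q_used=3 → run C
t=15: queue=[G] q_used=0 → run G
t=16: queue=[G] q_used=1 → run G
t=17: (idle)
t=18: (idle)
t=19: (idle)

completion order = A, C, G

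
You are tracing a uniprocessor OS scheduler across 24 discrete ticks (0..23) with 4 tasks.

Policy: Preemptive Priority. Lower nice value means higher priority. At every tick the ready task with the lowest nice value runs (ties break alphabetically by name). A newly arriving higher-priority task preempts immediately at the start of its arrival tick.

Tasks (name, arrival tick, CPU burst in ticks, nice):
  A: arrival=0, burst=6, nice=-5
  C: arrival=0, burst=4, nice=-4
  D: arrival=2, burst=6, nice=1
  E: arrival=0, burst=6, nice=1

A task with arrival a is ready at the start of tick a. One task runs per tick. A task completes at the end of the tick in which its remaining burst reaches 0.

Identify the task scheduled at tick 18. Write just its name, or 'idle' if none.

t=0: ready={A,C,E} → run A
t=1: ready={A,C,E} → run A
t=2: ready={A,C,D,E} → run A
t=3: ready={A,C,D,E} → run A
t=4: ready={A,C,D,E} → run A
t=5: ready={A,C,D,E} → run A
t=6: ready={C,D,E} → run C
t=7: ready={C,D,E} → run C
t=8: ready={C,D,E} → run C
t=9: ready={C,D,E} → run C
t=10: ready={D,E} → run D
t=11: ready={D,E} → run D
t=12: ready={D,E} → run D
t=13: ready={D,E} → run D
t=14: ready={D,E} → run D
t=15: ready={D,E} → run D
t=16: ready={E} → run E
t=17: ready={E} → run E
t=18: ready={E} → run E
t=19: ready={E} → run E
t=20: ready={E} → run E
t=21: ready={E} → run E
t=22: (idle)
t=23: (idle)

running at tick 18 = E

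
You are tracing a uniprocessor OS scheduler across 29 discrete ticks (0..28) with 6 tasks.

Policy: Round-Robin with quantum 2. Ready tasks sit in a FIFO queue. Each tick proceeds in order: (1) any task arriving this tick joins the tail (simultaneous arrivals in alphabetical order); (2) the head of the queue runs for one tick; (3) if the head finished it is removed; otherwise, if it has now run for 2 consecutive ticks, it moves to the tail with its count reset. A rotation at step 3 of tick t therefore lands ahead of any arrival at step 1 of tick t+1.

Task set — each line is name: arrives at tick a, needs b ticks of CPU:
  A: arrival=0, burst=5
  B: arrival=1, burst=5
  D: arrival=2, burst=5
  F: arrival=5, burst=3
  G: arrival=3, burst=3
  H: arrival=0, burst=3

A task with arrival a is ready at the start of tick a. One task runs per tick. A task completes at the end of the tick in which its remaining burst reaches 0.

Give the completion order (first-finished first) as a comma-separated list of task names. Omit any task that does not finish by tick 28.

completion order = H, A, G, F, B, D

t=0: queue=[A,H] q_used=0 → run A
t=1: queue=[A,H,B] q_used=1 → run A
t=2: queue=[H,B,A,D] q_used=0 → run H
t=3: queue=[H,B,A,D,G] q_used=1 → run H
t=4: queue=[B,A,D,G,H] q_used=0 → run B
t=5: queue=[B,A,D,G,H,F] q_used=1 → run B
t=6: queue=[A,D,G,H,F,B] q_used=0 → run A
t=7: queue=[A,D,G,H,F,B] q_used=1 → run A
t=8: queue=[D,G,H,F,B,A] q_used=0 → run D
t=9: queue=[D,G,H,F,B,A] q_used=1 → run D
t=10: queue=[G,H,F,B,A,D] q_used=0 → run G
t=11: queue=[G,H,F,B,A,D] q_used=1 → run G
t=12: queue=[H,F,B,A,D,G] q_used=0 → run H
t=13: queue=[F,B,A,D,G] q_used=0 → run F
t=14: queue=[F,B,A,D,G] q_used=1 → run F
t=15: queue=[B,A,D,G,F] q_used=0 → run B
t=16: queue=[B,A,D,G,F] q_used=1 → run B
t=17: queue=[A,D,G,F,B] q_used=0 → run A
t=18: queue=[D,G,F,B] q_used=0 → run D
t=19: queue=[D,G,F,B] q_used=1 → run D
t=20: queue=[G,F,B,D] q_used=0 → run G
t=21: queue=[F,B,D] q_used=0 → run F
t=22: queue=[B,D] q_used=0 → run B
t=23: queue=[D] q_used=0 → run D
t=24: (idle)
t=25: (idle)
t=26: (idle)
t=27: (idle)
t=28: (idle)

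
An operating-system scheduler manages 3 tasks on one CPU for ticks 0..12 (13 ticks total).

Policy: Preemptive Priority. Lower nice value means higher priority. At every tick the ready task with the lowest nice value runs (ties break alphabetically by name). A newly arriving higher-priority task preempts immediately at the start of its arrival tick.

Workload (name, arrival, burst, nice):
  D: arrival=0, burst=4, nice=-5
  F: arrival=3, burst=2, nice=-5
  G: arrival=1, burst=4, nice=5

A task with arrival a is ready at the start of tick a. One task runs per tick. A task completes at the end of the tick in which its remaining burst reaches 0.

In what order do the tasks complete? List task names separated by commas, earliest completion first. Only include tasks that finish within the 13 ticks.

t=0: ready={D} → run D
t=1: ready={D,G} → run D
t=2: ready={D,G} → run D
t=3: ready={D,F,G} → run D
t=4: ready={F,G} → run F
t=5: ready={F,G} → run F
t=6: ready={G} → run G
t=7: ready={G} → run G
t=8: ready={G} → run G
t=9: ready={G} → run G
t=10: (idle)
t=11: (idle)
t=12: (idle)

completion order = D, F, G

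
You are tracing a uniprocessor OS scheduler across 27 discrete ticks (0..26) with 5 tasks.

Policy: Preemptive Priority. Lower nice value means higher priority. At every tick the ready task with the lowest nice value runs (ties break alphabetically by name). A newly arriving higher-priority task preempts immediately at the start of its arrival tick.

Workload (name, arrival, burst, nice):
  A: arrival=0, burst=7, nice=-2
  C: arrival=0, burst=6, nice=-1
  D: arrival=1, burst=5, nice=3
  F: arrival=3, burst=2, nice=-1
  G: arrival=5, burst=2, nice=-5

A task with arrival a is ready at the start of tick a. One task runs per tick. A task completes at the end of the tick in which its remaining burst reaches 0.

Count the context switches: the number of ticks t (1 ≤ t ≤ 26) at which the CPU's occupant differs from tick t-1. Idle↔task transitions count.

context switches = 6

t=0: ready={A,C} → run A
t=1: ready={A,C,D} → run A
t=2: ready={A,C,D} → run A
t=3: ready={A,C,D,F} → run A
t=4: ready={A,C,D,F} → run A
t=5: ready={A,C,D,F,G} → run G
t=6: ready={A,C,D,F,G} → run G
t=7: ready={A,C,D,F} → run A
t=8: ready={A,C,D,F} → run A
t=9: ready={C,D,F} → run C
t=10: ready={C,D,F} → run C
t=11: ready={C,D,F} → run C
t=12: ready={C,D,F} → run C
t=13: ready={C,D,F} → run C
t=14: ready={C,D,F} → run C
t=15: ready={D,F} → run F
t=16: ready={D,F} → run F
t=17: ready={D} → run D
t=18: ready={D} → run D
t=19: ready={D} → run D
t=20: ready={D} → run D
t=21: ready={D} → run D
t=22: (idle)
t=23: (idle)
t=24: (idle)
t=25: (idle)
t=26: (idle)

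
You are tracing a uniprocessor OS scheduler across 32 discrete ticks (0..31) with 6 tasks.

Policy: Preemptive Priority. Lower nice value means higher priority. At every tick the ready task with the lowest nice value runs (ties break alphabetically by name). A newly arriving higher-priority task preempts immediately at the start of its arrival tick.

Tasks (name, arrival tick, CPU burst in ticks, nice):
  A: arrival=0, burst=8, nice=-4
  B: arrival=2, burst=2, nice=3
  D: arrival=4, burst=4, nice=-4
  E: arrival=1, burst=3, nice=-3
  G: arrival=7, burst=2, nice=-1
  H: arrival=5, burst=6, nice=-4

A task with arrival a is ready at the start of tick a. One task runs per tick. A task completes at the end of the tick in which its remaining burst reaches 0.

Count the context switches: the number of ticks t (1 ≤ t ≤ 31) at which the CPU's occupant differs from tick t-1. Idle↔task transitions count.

context switches = 6

t=0: ready={A} → run A
t=1: ready={A,E} → run A
t=2: ready={A,B,E} → run A
t=3: ready={A,B,E} → run A
t=4: ready={A,B,D,E} → run A
t=5: ready={A,B,D,E,H} → run A
t=6: ready={A,B,D,E,H} → run A
t=7: ready={A,B,D,E,G,H} → run A
t=8: ready={B,D,E,G,H} → run D
t=9: ready={B,D,E,G,H} → run D
t=10: ready={B,D,E,G,H} → run D
t=11: ready={B,D,E,G,H} → run D
t=12: ready={B,E,G,H} → run H
t=13: ready={B,E,G,H} → run H
t=14: ready={B,E,G,H} → run H
t=15: ready={B,E,G,H} → run H
t=16: ready={B,E,G,H} → run H
t=17: ready={B,E,G,H} → run H
t=18: ready={B,E,G} → run E
t=19: ready={B,E,G} → run E
t=20: ready={B,E,G} → run E
t=21: ready={B,G} → run G
t=22: ready={B,G} → run G
t=23: ready={B} → run B
t=24: ready={B} → run B
t=25: (idle)
t=26: (idle)
t=27: (idle)
t=28: (idle)
t=29: (idle)
t=30: (idle)
t=31: (idle)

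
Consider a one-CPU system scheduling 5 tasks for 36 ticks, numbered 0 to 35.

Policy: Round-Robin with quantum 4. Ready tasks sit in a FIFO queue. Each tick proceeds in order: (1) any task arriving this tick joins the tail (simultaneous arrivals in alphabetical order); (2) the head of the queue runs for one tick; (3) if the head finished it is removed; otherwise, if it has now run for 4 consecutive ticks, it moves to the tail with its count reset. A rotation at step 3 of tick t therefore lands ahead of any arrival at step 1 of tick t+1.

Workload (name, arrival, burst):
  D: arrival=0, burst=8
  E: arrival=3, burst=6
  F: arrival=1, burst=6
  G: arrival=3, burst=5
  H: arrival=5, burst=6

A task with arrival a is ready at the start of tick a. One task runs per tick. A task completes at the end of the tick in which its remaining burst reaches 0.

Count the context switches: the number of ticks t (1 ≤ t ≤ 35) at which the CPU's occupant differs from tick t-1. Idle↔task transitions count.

t=0: queue=[D] q_used=0 → run D
t=1: queue=[D,F] q_used=1 → run D
t=2: queue=[D,F] q_used=2 → run D
t=3: queue=[D,F,E,G] q_used=3 → run D
t=4: queue=[F,E,G,D] q_used=0 → run F
t=5: queue=[F,E,G,D,H] q_used=1 → run F
t=6: queue=[F,E,G,D,H] q_used=2 → run F
t=7: queue=[F,E,G,D,H] q_used=3 → run F
t=8: queue=[E,G,D,H,F] q_used=0 → run E
t=9: queue=[E,G,D,H,F] q_used=1 → run E
t=10: queue=[E,G,D,H,F] q_used=2 → run E
t=11: queue=[E,G,D,H,F] q_used=3 → run E
t=12: queue=[G,D,H,F,E] q_used=0 → run G
t=13: queue=[G,D,H,F,E] q_used=1 → run G
t=14: queue=[G,D,H,F,E] q_used=2 → run G
t=15: queue=[G,D,H,F,E] q_used=3 → run G
t=16: queue=[D,H,F,E,G] q_used=0 → run D
t=17: queue=[D,H,F,E,G] q_used=1 → run D
t=18: queue=[D,H,F,E,G] q_used=2 → run D
t=19: queue=[D,H,F,E,G] q_used=3 → run D
t=20: queue=[H,F,E,G] q_used=0 → run H
t=21: queue=[H,F,E,G] q_used=1 → run H
t=22: queue=[H,F,E,G] q_used=2 → run H
t=23: queue=[H,F,E,G] q_used=3 → run H
t=24: queue=[F,E,G,H] q_used=0 → run F
t=25: queue=[F,E,G,H] q_used=1 → run F
t=26: queue=[E,G,H] q_used=0 → run E
t=27: queue=[E,G,H] q_used=1 → run E
t=28: queue=[G,H] q_used=0 → run G
t=29: queue=[H] q_used=0 → run H
t=30: queue=[H] q_used=1 → run H
t=31: (idle)
t=32: (idle)
t=33: (idle)
t=34: (idle)
t=35: (idle)

context switches = 10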